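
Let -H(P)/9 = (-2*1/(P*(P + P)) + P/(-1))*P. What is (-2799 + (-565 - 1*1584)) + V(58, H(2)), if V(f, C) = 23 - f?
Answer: -4983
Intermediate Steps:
H(P) = -9*P*(-P - 1/P²) (H(P) = -9*(-2*1/(P*(P + P)) + P/(-1))*P = -9*(-2*1/(2*P²) + P*(-1))*P = -9*(-2*1/(2*P²) - P)*P = -9*(-1/P² - P)*P = -9*(-P - 1/P²)*P = -9*P*(-P - 1/P²))
(-2799 + (-565 - 1*1584)) + V(58, H(2)) = (-2799 + (-565 - 1*1584)) + (23 - 1*58) = (-2799 + (-565 - 1584)) + (23 - 58) = (-2799 - 2149) - 35 = -4948 - 35 = -4983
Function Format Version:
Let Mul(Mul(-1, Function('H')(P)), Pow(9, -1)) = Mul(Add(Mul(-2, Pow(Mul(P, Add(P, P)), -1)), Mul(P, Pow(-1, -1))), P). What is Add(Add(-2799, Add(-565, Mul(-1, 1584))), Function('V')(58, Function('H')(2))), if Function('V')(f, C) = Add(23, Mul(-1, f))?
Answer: -4983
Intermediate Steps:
Function('H')(P) = Mul(-9, P, Add(Mul(-1, P), Mul(-1, Pow(P, -2)))) (Function('H')(P) = Mul(-9, Mul(Add(Mul(-2, Pow(Mul(P, Add(P, P)), -1)), Mul(P, Pow(-1, -1))), P)) = Mul(-9, Mul(Add(Mul(-2, Pow(Mul(P, Mul(2, P)), -1)), Mul(P, -1)), P)) = Mul(-9, Mul(Add(Mul(-2, Pow(Mul(2, Pow(P, 2)), -1)), Mul(-1, P)), P)) = Mul(-9, Mul(Add(Mul(-2, Mul(Rational(1, 2), Pow(P, -2))), Mul(-1, P)), P)) = Mul(-9, Mul(Add(Mul(-1, Pow(P, -2)), Mul(-1, P)), P)) = Mul(-9, Mul(Add(Mul(-1, P), Mul(-1, Pow(P, -2))), P)) = Mul(-9, Mul(P, Add(Mul(-1, P), Mul(-1, Pow(P, -2))))) = Mul(-9, P, Add(Mul(-1, P), Mul(-1, Pow(P, -2)))))
Add(Add(-2799, Add(-565, Mul(-1, 1584))), Function('V')(58, Function('H')(2))) = Add(Add(-2799, Add(-565, Mul(-1, 1584))), Add(23, Mul(-1, 58))) = Add(Add(-2799, Add(-565, -1584)), Add(23, -58)) = Add(Add(-2799, -2149), -35) = Add(-4948, -35) = -4983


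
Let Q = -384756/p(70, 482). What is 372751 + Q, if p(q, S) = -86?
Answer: 16220671/43 ≈ 3.7723e+5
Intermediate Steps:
Q = 192378/43 (Q = -384756/(-86) = -384756*(-1/86) = 192378/43 ≈ 4473.9)
372751 + Q = 372751 + 192378/43 = 16220671/43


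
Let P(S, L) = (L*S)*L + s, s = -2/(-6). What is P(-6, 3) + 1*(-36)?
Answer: -269/3 ≈ -89.667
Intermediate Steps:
s = ⅓ (s = -2*(-⅙) = ⅓ ≈ 0.33333)
P(S, L) = ⅓ + S*L² (P(S, L) = (L*S)*L + ⅓ = S*L² + ⅓ = ⅓ + S*L²)
P(-6, 3) + 1*(-36) = (⅓ - 6*3²) + 1*(-36) = (⅓ - 6*9) - 36 = (⅓ - 54) - 36 = -161/3 - 36 = -269/3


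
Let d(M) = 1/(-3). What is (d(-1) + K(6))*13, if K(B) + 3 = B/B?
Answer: -91/3 ≈ -30.333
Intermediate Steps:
d(M) = -⅓
K(B) = -2 (K(B) = -3 + B/B = -3 + 1 = -2)
(d(-1) + K(6))*13 = (-⅓ - 2)*13 = -7/3*13 = -91/3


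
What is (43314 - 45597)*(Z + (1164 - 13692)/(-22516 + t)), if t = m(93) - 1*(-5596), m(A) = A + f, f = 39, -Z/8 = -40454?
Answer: -1033656129996/1399 ≈ -7.3885e+8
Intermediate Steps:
Z = 323632 (Z = -8*(-40454) = 323632)
m(A) = 39 + A (m(A) = A + 39 = 39 + A)
t = 5728 (t = (39 + 93) - 1*(-5596) = 132 + 5596 = 5728)
(43314 - 45597)*(Z + (1164 - 13692)/(-22516 + t)) = (43314 - 45597)*(323632 + (1164 - 13692)/(-22516 + 5728)) = -2283*(323632 - 12528/(-16788)) = -2283*(323632 - 12528*(-1/16788)) = -2283*(323632 + 1044/1399) = -2283*452762212/1399 = -1033656129996/1399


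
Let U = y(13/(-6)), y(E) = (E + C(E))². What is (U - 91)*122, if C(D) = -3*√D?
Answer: -232349/18 + 793*I*√78/3 ≈ -12908.0 + 2334.5*I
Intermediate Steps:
y(E) = (E - 3*√E)²
U = (13/6 + I*√78/2)² (U = (-13/(-6) + 3*√(13/(-6)))² = (-13*(-1)/6 + 3*√(13*(-⅙)))² = (-1*(-13/6) + 3*√(-13/6))² = (13/6 + 3*(I*√78/6))² = (13/6 + I*√78/2)² ≈ -14.806 + 19.135*I)
(U - 91)*122 = ((-533/36 + 13*I*√78/6) - 91)*122 = (-3809/36 + 13*I*√78/6)*122 = -232349/18 + 793*I*√78/3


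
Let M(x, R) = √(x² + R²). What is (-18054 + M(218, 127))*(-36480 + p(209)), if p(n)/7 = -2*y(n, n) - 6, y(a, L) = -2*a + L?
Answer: 606542184 - 33596*√63653 ≈ 5.9807e+8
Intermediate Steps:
y(a, L) = L - 2*a
M(x, R) = √(R² + x²)
p(n) = -42 + 14*n (p(n) = 7*(-2*(n - 2*n) - 6) = 7*(-(-2)*n - 6) = 7*(2*n - 6) = 7*(-6 + 2*n) = -42 + 14*n)
(-18054 + M(218, 127))*(-36480 + p(209)) = (-18054 + √(127² + 218²))*(-36480 + (-42 + 14*209)) = (-18054 + √(16129 + 47524))*(-36480 + (-42 + 2926)) = (-18054 + √63653)*(-36480 + 2884) = (-18054 + √63653)*(-33596) = 606542184 - 33596*√63653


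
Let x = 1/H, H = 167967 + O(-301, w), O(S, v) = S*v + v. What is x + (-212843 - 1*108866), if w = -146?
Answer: -68127349802/211767 ≈ -3.2171e+5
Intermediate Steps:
O(S, v) = v + S*v
H = 211767 (H = 167967 - 146*(1 - 301) = 167967 - 146*(-300) = 167967 + 43800 = 211767)
x = 1/211767 ≈ 4.7222e-6
x + (-212843 - 1*108866) = 1/211767 + (-212843 - 1*108866) = 1/211767 + (-212843 - 108866) = 1/211767 - 321709 = -68127349802/211767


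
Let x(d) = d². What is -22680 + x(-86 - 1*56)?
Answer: -2516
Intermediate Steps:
-22680 + x(-86 - 1*56) = -22680 + (-86 - 1*56)² = -22680 + (-86 - 56)² = -22680 + (-142)² = -22680 + 20164 = -2516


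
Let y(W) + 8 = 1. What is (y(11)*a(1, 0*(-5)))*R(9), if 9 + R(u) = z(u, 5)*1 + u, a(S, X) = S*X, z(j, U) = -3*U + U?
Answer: 0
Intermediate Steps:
z(j, U) = -2*U
y(W) = -7 (y(W) = -8 + 1 = -7)
R(u) = -19 + u (R(u) = -9 + (-2*5*1 + u) = -9 + (-10*1 + u) = -9 + (-10 + u) = -19 + u)
(y(11)*a(1, 0*(-5)))*R(9) = (-7*0*(-5))*(-19 + 9) = -7*0*(-10) = 0*(-10) = 0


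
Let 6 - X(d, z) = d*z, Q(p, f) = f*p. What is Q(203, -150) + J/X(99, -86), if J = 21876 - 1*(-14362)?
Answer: -129698881/4260 ≈ -30446.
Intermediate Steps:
J = 36238 (J = 21876 + 14362 = 36238)
X(d, z) = 6 - d*z
Q(203, -150) + J/X(99, -86) = -150*203 + 36238/(6 - 1*99*(-86)) = -30450 + 36238/(6 + 8514) = -30450 + 36238/8520 = -30450 + 36238*(1/8520) = -30450 + 18119/4260 = -129698881/4260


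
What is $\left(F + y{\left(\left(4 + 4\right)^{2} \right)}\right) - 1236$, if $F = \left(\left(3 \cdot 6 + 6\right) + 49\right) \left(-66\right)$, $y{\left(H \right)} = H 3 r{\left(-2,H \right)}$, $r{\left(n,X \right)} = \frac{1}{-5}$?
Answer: $- \frac{30462}{5} \approx -6092.4$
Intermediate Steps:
$r{\left(n,X \right)} = - \frac{1}{5}$
$y{\left(H \right)} = - \frac{3 H}{5}$ ($y{\left(H \right)} = H 3 \left(- \frac{1}{5}\right) = 3 H \left(- \frac{1}{5}\right) = - \frac{3 H}{5}$)
$F = -4818$ ($F = \left(\left(18 + 6\right) + 49\right) \left(-66\right) = \left(24 + 49\right) \left(-66\right) = 73 \left(-66\right) = -4818$)
$\left(F + y{\left(\left(4 + 4\right)^{2} \right)}\right) - 1236 = \left(-4818 - \frac{3 \left(4 + 4\right)^{2}}{5}\right) - 1236 = \left(-4818 - \frac{3 \cdot 8^{2}}{5}\right) - 1236 = \left(-4818 - \frac{192}{5}\right) - 1236 = - \frac{24282}{5} - 1236 = - \frac{30462}{5}$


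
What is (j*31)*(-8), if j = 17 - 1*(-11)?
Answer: -6944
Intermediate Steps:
j = 28 (j = 17 + 11 = 28)
(j*31)*(-8) = (28*31)*(-8) = 868*(-8) = -6944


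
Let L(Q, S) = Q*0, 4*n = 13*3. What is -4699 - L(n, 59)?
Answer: -4699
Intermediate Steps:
n = 39/4 (n = (13*3)/4 = (¼)*39 = 39/4 ≈ 9.7500)
L(Q, S) = 0
-4699 - L(n, 59) = -4699 - 1*0 = -4699 + 0 = -4699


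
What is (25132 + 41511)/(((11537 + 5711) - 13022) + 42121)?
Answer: 66643/46347 ≈ 1.4379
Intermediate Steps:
(25132 + 41511)/(((11537 + 5711) - 13022) + 42121) = 66643/((17248 - 13022) + 42121) = 66643/(4226 + 42121) = 66643/46347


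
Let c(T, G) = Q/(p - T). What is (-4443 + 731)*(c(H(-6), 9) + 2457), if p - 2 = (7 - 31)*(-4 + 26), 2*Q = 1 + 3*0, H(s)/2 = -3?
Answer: -592824728/65 ≈ -9.1204e+6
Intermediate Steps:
H(s) = -6 (H(s) = 2*(-3) = -6)
Q = 1/2 (Q = (1 + 3*0)/2 = (1 + 0)/2 = (1/2)*1 = 1/2 ≈ 0.50000)
p = -526 (p = 2 + (7 - 31)*(-4 + 26) = 2 - 24*22 = 2 - 528 = -526)
c(T, G) = 1/(2*(-526 - T))
(-4443 + 731)*(c(H(-6), 9) + 2457) = (-4443 + 731)*(-1/(1052 + 2*(-6)) + 2457) = -3712*(-1/(1052 - 12) + 2457) = -3712*(-1/1040 + 2457) = -3712*2555279/1040 = -592824728/65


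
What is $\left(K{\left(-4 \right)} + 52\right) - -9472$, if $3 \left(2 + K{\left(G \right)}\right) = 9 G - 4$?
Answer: $\frac{28526}{3} \approx 9508.7$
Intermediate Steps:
$K{\left(G \right)} = - \frac{10}{3} + 3 G$ ($K{\left(G \right)} = -2 + \frac{9 G - 4}{3} = -2 + \frac{-4 + 9 G}{3} = -2 + \left(- \frac{4}{3} + 3 G\right) = - \frac{10}{3} + 3 G$)
$\left(K{\left(-4 \right)} + 52\right) - -9472 = \left(\left(- \frac{10}{3} + 3 \left(-4\right)\right) + 52\right) - -9472 = \left(\left(- \frac{10}{3} - 12\right) + 52\right) + 9472 = \left(- \frac{46}{3} + 52\right) + 9472 = \frac{110}{3} + 9472 = \frac{28526}{3}$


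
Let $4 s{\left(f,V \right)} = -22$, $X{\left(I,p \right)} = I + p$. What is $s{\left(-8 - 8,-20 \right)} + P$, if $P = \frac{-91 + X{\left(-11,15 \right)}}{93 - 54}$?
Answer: $- \frac{201}{26} \approx -7.7308$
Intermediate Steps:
$s{\left(f,V \right)} = - \frac{11}{2}$ ($s{\left(f,V \right)} = \frac{1}{4} \left(-22\right) = - \frac{11}{2}$)
$P = - \frac{29}{13}$ ($P = \frac{-91 + \left(-11 + 15\right)}{93 - 54} = \frac{-91 + 4}{39} = \left(-87\right) \frac{1}{39} = - \frac{29}{13} \approx -2.2308$)
$s{\left(-8 - 8,-20 \right)} + P = - \frac{11}{2} - \frac{29}{13} = - \frac{201}{26}$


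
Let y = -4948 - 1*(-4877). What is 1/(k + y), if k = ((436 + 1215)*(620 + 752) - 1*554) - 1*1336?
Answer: 1/2263211 ≈ 4.4185e-7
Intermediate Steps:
y = -71 (y = -4948 + 4877 = -71)
k = 2263282 (k = (1651*1372 - 554) - 1336 = (2265172 - 554) - 1336 = 2264618 - 1336 = 2263282)
1/(k + y) = 1/(2263282 - 71) = 1/2263211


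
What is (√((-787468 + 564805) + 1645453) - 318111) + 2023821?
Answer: 1705710 + √1422790 ≈ 1.7069e+6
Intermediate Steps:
(√((-787468 + 564805) + 1645453) - 318111) + 2023821 = (√(-222663 + 1645453) - 318111) + 2023821 = (√1422790 - 318111) + 2023821 = (-318111 + √1422790) + 2023821 = 1705710 + √1422790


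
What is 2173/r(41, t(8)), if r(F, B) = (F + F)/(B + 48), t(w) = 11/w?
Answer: 20935/16 ≈ 1308.4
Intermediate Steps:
r(F, B) = 2*F/(48 + B) (r(F, B) = (2*F)/(48 + B) = 2*F/(48 + B))
2173/r(41, t(8)) = 2173/((2*41/(48 + 11/8))) = 2173/((2*41/(395/8))) = 2173/((2*41*(8/395))) = 2173/(656/395) = 2173*(395/656) = 20935/16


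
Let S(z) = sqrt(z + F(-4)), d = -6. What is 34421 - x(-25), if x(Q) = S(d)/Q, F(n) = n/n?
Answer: 34421 + I*sqrt(5)/25 ≈ 34421.0 + 0.089443*I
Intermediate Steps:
F(n) = 1
S(z) = sqrt(1 + z) (S(z) = sqrt(z + 1) = sqrt(1 + z))
x(Q) = I*sqrt(5)/Q (x(Q) = sqrt(1 - 6)/Q = sqrt(-5)/Q = (I*sqrt(5))/Q = I*sqrt(5)/Q)
34421 - x(-25) = 34421 - I*sqrt(5)/(-25) = 34421 - I*sqrt(5)*(-1)/25 = 34421 - (-1)*I*sqrt(5)/25 = 34421 + I*sqrt(5)/25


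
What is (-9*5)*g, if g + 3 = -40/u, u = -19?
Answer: 765/19 ≈ 40.263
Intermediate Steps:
g = -17/19 (g = -3 - 40/(-19) = -3 - 40*(-1/19) = -3 + 40/19 = -17/19 ≈ -0.89474)
(-9*5)*g = -9*5*(-17/19) = -45*(-17/19) = 765/19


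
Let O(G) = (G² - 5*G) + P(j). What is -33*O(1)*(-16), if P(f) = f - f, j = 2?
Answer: -2112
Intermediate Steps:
P(f) = 0
O(G) = G² - 5*G (O(G) = (G² - 5*G) + 0 = G² - 5*G)
-33*O(1)*(-16) = -33*(-5 + 1)*(-16) = -33*(-4)*(-16) = 132*(-16) = -2112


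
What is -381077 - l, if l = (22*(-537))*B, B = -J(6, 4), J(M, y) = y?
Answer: -428333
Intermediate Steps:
B = -4 (B = -1*4 = -4)
l = 47256 (l = (22*(-537))*(-4) = -11814*(-4) = 47256)
-381077 - l = -381077 - 1*47256 = -381077 - 47256 = -428333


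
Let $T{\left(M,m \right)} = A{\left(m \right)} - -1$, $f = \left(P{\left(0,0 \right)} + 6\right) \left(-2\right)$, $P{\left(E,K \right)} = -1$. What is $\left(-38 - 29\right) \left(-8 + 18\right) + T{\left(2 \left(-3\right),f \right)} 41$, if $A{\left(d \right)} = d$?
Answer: $-1039$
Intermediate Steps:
$f = -10$ ($f = \left(-1 + 6\right) \left(-2\right) = 5 \left(-2\right) = -10$)
$T{\left(M,m \right)} = 1 + m$ ($T{\left(M,m \right)} = m - -1 = m + 1 = 1 + m$)
$\left(-38 - 29\right) \left(-8 + 18\right) + T{\left(2 \left(-3\right),f \right)} 41 = \left(-38 - 29\right) \left(-8 + 18\right) + \left(1 - 10\right) 41 = \left(-67\right) 10 - 369 = -670 - 369 = -1039$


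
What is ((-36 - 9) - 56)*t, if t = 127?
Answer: -12827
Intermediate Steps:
((-36 - 9) - 56)*t = ((-36 - 9) - 56)*127 = (-45 - 56)*127 = -101*127 = -12827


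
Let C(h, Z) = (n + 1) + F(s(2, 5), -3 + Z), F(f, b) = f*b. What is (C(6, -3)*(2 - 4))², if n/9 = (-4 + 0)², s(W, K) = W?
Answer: 70756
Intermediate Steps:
F(f, b) = b*f
n = 144 (n = 9*(-4 + 0)² = 9*(-4)² = 9*16 = 144)
C(h, Z) = 139 + 2*Z (C(h, Z) = (144 + 1) + (-3 + Z)*2 = 145 + (-6 + 2*Z) = 139 + 2*Z)
(C(6, -3)*(2 - 4))² = ((139 + 2*(-3))*(2 - 4))² = ((139 - 6)*(-2))² = (133*(-2))² = (-266)² = 70756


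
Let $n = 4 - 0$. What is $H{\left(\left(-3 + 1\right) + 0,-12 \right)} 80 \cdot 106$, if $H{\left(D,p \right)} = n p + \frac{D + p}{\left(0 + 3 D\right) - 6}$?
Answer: $- \frac{1191440}{3} \approx -3.9715 \cdot 10^{5}$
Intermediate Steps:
$n = 4$ ($n = 4 + 0 = 4$)
$H{\left(D,p \right)} = 4 p + \frac{D + p}{-6 + 3 D}$ ($H{\left(D,p \right)} = 4 p + \frac{D + p}{\left(0 + 3 D\right) - 6} = 4 p + \frac{D + p}{3 D - 6} = 4 p + \frac{D + p}{-6 + 3 D}$)
$H{\left(\left(-3 + 1\right) + 0,-12 \right)} 80 \cdot 106 = \frac{\left(\left(-3 + 1\right) + 0\right) - -276 + 12 \left(\left(-3 + 1\right) + 0\right) \left(-12\right)}{3 \left(-2 + \left(\left(-3 + 1\right) + 0\right)\right)} 80 \cdot 106 = \frac{\left(-2 + 0\right) + 276 + 12 \left(-2 + 0\right) \left(-12\right)}{3 \left(-2 + \left(-2 + 0\right)\right)} 80 \cdot 106 = \frac{-2 + 276 + 12 \left(-2\right) \left(-12\right)}{3 \left(-2 - 2\right)} 80 \cdot 106 = \frac{-2 + 276 + 288}{3 \left(-4\right)} 80 \cdot 106 = \frac{1}{3} \left(- \frac{1}{4}\right) 562 \cdot 80 \cdot 106 = \left(- \frac{281}{6}\right) 80 \cdot 106 = \left(- \frac{11240}{3}\right) 106 = - \frac{1191440}{3}$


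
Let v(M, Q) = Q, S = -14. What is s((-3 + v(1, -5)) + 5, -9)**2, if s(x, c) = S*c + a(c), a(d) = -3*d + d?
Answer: 20736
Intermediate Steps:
a(d) = -2*d
s(x, c) = -16*c (s(x, c) = -14*c - 2*c = -16*c)
s((-3 + v(1, -5)) + 5, -9)**2 = (-16*(-9))**2 = 144**2 = 20736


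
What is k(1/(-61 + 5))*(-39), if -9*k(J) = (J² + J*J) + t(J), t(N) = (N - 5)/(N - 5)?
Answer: 6799/1568 ≈ 4.3361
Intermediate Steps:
t(N) = 1 (t(N) = (-5 + N)/(-5 + N) = 1)
k(J) = -⅑ - 2*J²/9 (k(J) = -((J² + J*J) + 1)/9 = -((J² + J²) + 1)/9 = -(2*J² + 1)/9 = -(1 + 2*J²)/9 = -⅑ - 2*J²/9)
k(1/(-61 + 5))*(-39) = (-⅑ - 2/(9*(-61 + 5)²))*(-39) = (-⅑ - 2*(1/(-56))²/9)*(-39) = (-⅑ - 2*(-1/56)²/9)*(-39) = (-⅑ - 2/9*1/3136)*(-39) = (-⅑ - 1/14112)*(-39) = -523/4704*(-39) = 6799/1568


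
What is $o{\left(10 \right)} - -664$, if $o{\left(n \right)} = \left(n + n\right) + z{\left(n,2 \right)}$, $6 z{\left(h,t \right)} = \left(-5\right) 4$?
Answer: $\frac{2042}{3} \approx 680.67$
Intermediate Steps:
$z{\left(h,t \right)} = - \frac{10}{3}$ ($z{\left(h,t \right)} = \frac{\left(-5\right) 4}{6} = \frac{1}{6} \left(-20\right) = - \frac{10}{3}$)
$o{\left(n \right)} = - \frac{10}{3} + 2 n$ ($o{\left(n \right)} = \left(n + n\right) - \frac{10}{3} = 2 n - \frac{10}{3} = - \frac{10}{3} + 2 n$)
$o{\left(10 \right)} - -664 = \left(- \frac{10}{3} + 2 \cdot 10\right) - -664 = \left(- \frac{10}{3} + 20\right) + 664 = \frac{50}{3} + 664 = \frac{2042}{3}$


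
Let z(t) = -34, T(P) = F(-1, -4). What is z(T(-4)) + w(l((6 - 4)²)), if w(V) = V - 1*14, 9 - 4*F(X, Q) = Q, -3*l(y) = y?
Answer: -148/3 ≈ -49.333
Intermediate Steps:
l(y) = -y/3
F(X, Q) = 9/4 - Q/4
T(P) = 13/4 (T(P) = 9/4 - ¼*(-4) = 9/4 + 1 = 13/4)
w(V) = -14 + V (w(V) = V - 14 = -14 + V)
z(T(-4)) + w(l((6 - 4)²)) = -34 + (-14 - (6 - 4)²/3) = -34 + (-14 - ⅓*2²) = -34 + (-14 - ⅓*4) = -34 + (-14 - 4/3) = -34 - 46/3 = -148/3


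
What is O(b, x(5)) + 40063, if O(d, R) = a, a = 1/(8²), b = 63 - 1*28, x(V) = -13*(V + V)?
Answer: 2564033/64 ≈ 40063.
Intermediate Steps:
x(V) = -26*V
b = 35 (b = 63 - 28 = 35)
a = 1/64 ≈ 0.015625
O(d, R) = 1/64
O(b, x(5)) + 40063 = 1/64 + 40063 = 2564033/64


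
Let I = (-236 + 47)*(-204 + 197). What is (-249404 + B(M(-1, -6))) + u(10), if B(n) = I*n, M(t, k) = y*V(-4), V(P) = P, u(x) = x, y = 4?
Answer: -270562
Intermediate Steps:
I = 1323 (I = -189*(-7) = 1323)
M(t, k) = -16 (M(t, k) = 4*(-4) = -16)
B(n) = 1323*n
(-249404 + B(M(-1, -6))) + u(10) = (-249404 + 1323*(-16)) + 10 = (-249404 - 21168) + 10 = -270572 + 10 = -270562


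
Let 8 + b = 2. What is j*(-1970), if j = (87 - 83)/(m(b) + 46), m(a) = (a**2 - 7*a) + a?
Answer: -3940/59 ≈ -66.780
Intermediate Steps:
b = -6 (b = -8 + 2 = -6)
m(a) = a**2 - 6*a
j = 2/59 (j = (87 - 83)/(-6*(-6 - 6) + 46) = 4/(-6*(-12) + 46) = 4/(72 + 46) = 4/118 = 4*(1/118) = 2/59 ≈ 0.033898)
j*(-1970) = (2/59)*(-1970) = -3940/59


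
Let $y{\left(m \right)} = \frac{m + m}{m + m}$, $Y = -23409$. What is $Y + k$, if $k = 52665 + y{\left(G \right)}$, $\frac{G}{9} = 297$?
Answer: $29257$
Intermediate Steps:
$G = 2673$ ($G = 9 \cdot 297 = 2673$)
$y{\left(m \right)} = 1$ ($y{\left(m \right)} = \frac{2 m}{2 m} = 2 m \frac{1}{2 m} = 1$)
$k = 52666$ ($k = 52665 + 1 = 52666$)
$Y + k = -23409 + 52666 = 29257$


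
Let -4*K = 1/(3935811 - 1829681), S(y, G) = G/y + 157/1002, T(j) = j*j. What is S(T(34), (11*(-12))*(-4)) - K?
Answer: 44014904377/71751636840 ≈ 0.61343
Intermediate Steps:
T(j) = j**2
S(y, G) = 157/1002 + G/y (S(y, G) = G/y + 157*(1/1002) = G/y + 157/1002 = 157/1002 + G/y)
K = -1/8424520 (K = -1/(4*(3935811 - 1829681)) = -1/4/2106130 = -1/4*1/2106130 = -1/8424520 ≈ -1.1870e-7)
S(T(34), (11*(-12))*(-4)) - K = (157/1002 + ((11*(-12))*(-4))/(34**2)) - 1*(-1/8424520) = (157/1002 - 132*(-4)/1156) + 1/8424520 = (157/1002 + 528*(1/1156)) + 1/8424520 = (157/1002 + 132/289) + 1/8424520 = 177637/289578 + 1/8424520 = 44014904377/71751636840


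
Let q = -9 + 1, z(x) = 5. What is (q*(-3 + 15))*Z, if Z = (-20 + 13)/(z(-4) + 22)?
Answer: 224/9 ≈ 24.889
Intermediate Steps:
Z = -7/27 (Z = (-20 + 13)/(5 + 22) = -7/27 ≈ -0.25926)
q = -8
(q*(-3 + 15))*Z = -8*(-3 + 15)*(-7/27) = -8*12*(-7/27) = -96*(-7/27) = 224/9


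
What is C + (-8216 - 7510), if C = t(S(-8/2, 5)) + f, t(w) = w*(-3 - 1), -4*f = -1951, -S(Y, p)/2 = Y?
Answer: -61081/4 ≈ -15270.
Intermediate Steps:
S(Y, p) = -2*Y
f = 1951/4 (f = -1/4*(-1951) = 1951/4 ≈ 487.75)
t(w) = -4*w (t(w) = w*(-4) = -4*w)
C = 1823/4 (C = -(-8)*(-8/2) + 1951/4 = -(-8)*(-8*1/2) + 1951/4 = -(-8)*(-4) + 1951/4 = -4*8 + 1951/4 = -32 + 1951/4 = 1823/4 ≈ 455.75)
C + (-8216 - 7510) = 1823/4 + (-8216 - 7510) = 1823/4 - 15726 = -61081/4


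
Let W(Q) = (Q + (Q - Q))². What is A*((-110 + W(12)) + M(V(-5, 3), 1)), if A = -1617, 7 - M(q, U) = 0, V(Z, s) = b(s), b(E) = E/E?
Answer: -66297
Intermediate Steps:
b(E) = 1
V(Z, s) = 1
M(q, U) = 7 (M(q, U) = 7 - 1*0 = 7 + 0 = 7)
W(Q) = Q² (W(Q) = (Q + 0)² = Q²)
A*((-110 + W(12)) + M(V(-5, 3), 1)) = -1617*((-110 + 12²) + 7) = -1617*((-110 + 144) + 7) = -1617*(34 + 7) = -1617*41 = -66297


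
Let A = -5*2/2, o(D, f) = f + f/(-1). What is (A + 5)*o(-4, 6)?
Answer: 0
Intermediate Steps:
o(D, f) = 0 (o(D, f) = f + f*(-1) = f - f = 0)
A = -5 (A = -10*½ = -5)
(A + 5)*o(-4, 6) = (-5 + 5)*0 = 0*0 = 0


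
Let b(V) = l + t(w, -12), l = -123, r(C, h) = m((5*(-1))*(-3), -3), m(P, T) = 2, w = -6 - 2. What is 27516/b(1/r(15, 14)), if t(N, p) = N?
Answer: -27516/131 ≈ -210.05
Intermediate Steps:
w = -8
r(C, h) = 2
b(V) = -131 (b(V) = -123 - 8 = -131)
27516/b(1/r(15, 14)) = 27516/(-131) = 27516*(-1/131) = -27516/131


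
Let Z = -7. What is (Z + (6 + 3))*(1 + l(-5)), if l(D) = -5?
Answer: -8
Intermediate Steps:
(Z + (6 + 3))*(1 + l(-5)) = (-7 + (6 + 3))*(1 - 5) = (-7 + 9)*(-4) = 2*(-4) = -8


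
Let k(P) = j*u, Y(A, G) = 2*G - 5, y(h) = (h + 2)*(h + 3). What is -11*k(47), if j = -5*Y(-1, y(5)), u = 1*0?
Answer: 0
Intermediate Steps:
u = 0
y(h) = (2 + h)*(3 + h)
Y(A, G) = -5 + 2*G
j = -535 (j = -5*(-5 + 2*(6 + 5² + 5*5)) = -5*(-5 + 2*(6 + 25 + 25)) = -5*(-5 + 2*56) = -5*(-5 + 112) = -5*107 = -535)
k(P) = 0 (k(P) = -535*0 = 0)
-11*k(47) = -11*0 = 0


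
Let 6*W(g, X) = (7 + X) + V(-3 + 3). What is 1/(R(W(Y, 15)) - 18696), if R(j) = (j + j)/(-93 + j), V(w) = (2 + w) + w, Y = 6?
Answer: -89/1663952 ≈ -5.3487e-5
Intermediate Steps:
V(w) = 2 + 2*w
W(g, X) = 3/2 + X/6 (W(g, X) = ((7 + X) + (2 + 2*(-3 + 3)))/6 = ((7 + X) + (2 + 2*0))/6 = ((7 + X) + (2 + 0))/6 = ((7 + X) + 2)/6 = (9 + X)/6 = 3/2 + X/6)
R(j) = 2*j/(-93 + j) (R(j) = (2*j)/(-93 + j) = 2*j/(-93 + j))
1/(R(W(Y, 15)) - 18696) = 1/(2*(3/2 + (1/6)*15)/(-93 + (3/2 + (1/6)*15)) - 18696) = 1/(2*(3/2 + 5/2)/(-93 + (3/2 + 5/2)) - 18696) = 1/(2*4/(-93 + 4) - 18696) = 1/(2*4/(-89) - 18696) = 1/(2*4*(-1/89) - 18696) = 1/(-8/89 - 18696) = 1/(-1663952/89) = -89/1663952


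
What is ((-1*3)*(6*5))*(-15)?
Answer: 1350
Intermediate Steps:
((-1*3)*(6*5))*(-15) = -3*30*(-15) = -90*(-15) = 1350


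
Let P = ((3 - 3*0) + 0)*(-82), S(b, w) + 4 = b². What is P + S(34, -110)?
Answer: 906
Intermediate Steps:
S(b, w) = -4 + b²
P = -246 (P = ((3 + 0) + 0)*(-82) = (3 + 0)*(-82) = 3*(-82) = -246)
P + S(34, -110) = -246 + (-4 + 34²) = -246 + (-4 + 1156) = -246 + 1152 = 906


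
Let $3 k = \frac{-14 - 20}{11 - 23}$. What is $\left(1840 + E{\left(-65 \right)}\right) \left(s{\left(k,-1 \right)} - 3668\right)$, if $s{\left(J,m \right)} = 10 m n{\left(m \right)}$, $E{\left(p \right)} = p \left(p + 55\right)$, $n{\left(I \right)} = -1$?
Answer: $-9108420$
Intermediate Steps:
$k = \frac{17}{18}$ ($k = \frac{\left(-14 - 20\right) \frac{1}{11 - 23}}{3} = \frac{\left(-34\right) \frac{1}{-12}}{3} = \frac{\left(-34\right) \left(- \frac{1}{12}\right)}{3} = \frac{1}{3} \cdot \frac{17}{6} = \frac{17}{18} \approx 0.94444$)
$E{\left(p \right)} = p \left(55 + p\right)$
$s{\left(J,m \right)} = - 10 m$ ($s{\left(J,m \right)} = 10 m \left(-1\right) = - 10 m$)
$\left(1840 + E{\left(-65 \right)}\right) \left(s{\left(k,-1 \right)} - 3668\right) = \left(1840 - 65 \left(55 - 65\right)\right) \left(\left(-10\right) \left(-1\right) - 3668\right) = \left(1840 - -650\right) \left(10 - 3668\right) = \left(1840 + 650\right) \left(-3658\right) = 2490 \left(-3658\right) = -9108420$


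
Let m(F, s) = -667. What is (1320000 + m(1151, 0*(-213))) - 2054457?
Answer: -735124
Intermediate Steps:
(1320000 + m(1151, 0*(-213))) - 2054457 = (1320000 - 667) - 2054457 = 1319333 - 2054457 = -735124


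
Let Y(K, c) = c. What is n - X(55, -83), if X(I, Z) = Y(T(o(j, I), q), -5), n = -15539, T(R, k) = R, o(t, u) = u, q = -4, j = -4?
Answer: -15534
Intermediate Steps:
X(I, Z) = -5
n - X(55, -83) = -15539 - 1*(-5) = -15539 + 5 = -15534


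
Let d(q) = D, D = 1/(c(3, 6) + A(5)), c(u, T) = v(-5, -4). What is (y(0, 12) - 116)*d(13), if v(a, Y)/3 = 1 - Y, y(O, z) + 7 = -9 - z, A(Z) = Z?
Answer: -36/5 ≈ -7.2000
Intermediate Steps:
y(O, z) = -16 - z (y(O, z) = -7 + (-9 - z) = -16 - z)
v(a, Y) = 3 - 3*Y (v(a, Y) = 3*(1 - Y) = 3 - 3*Y)
c(u, T) = 15 (c(u, T) = 3 - 3*(-4) = 3 + 12 = 15)
D = 1/20 (D = 1/(15 + 5) = 1/20 ≈ 0.050000)
d(q) = 1/20
(y(0, 12) - 116)*d(13) = ((-16 - 1*12) - 116)*(1/20) = ((-16 - 12) - 116)*(1/20) = (-28 - 116)*(1/20) = -144*1/20 = -36/5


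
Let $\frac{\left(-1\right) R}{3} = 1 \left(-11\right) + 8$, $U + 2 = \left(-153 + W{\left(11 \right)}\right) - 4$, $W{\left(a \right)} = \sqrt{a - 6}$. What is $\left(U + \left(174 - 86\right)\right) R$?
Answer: $-639 + 9 \sqrt{5} \approx -618.88$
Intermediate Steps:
$W{\left(a \right)} = \sqrt{-6 + a}$
$U = -159 + \sqrt{5}$ ($U = -2 - \left(157 - \sqrt{-6 + 11}\right) = -2 - \left(157 - \sqrt{5}\right) = -159 + \sqrt{5} \approx -156.76$)
$R = 9$ ($R = - 3 \left(1 \left(-11\right) + 8\right) = - 3 \left(-11 + 8\right) = \left(-3\right) \left(-3\right) = 9$)
$\left(U + \left(174 - 86\right)\right) R = \left(\left(-159 + \sqrt{5}\right) + \left(174 - 86\right)\right) 9 = \left(\left(-159 + \sqrt{5}\right) + 88\right) 9 = \left(-71 + \sqrt{5}\right) 9 = -639 + 9 \sqrt{5}$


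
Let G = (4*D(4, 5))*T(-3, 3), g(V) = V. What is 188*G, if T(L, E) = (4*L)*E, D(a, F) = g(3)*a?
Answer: -324864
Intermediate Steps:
D(a, F) = 3*a
T(L, E) = 4*E*L
G = -1728 (G = (4*(3*4))*(4*3*(-3)) = (4*12)*(-36) = 48*(-36) = -1728)
188*G = 188*(-1728) = -324864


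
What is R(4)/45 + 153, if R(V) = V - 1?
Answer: 2296/15 ≈ 153.07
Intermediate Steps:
R(V) = -1 + V
R(4)/45 + 153 = (-1 + 4)/45 + 153 = 3*(1/45) + 153 = 1/15 + 153 = 2296/15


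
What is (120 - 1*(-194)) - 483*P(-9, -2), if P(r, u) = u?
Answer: 1280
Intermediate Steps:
(120 - 1*(-194)) - 483*P(-9, -2) = (120 - 1*(-194)) - 483*(-2) = (120 + 194) + 966 = 314 + 966 = 1280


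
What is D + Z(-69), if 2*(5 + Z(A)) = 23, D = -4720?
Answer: -9427/2 ≈ -4713.5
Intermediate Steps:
Z(A) = 13/2 (Z(A) = -5 + (½)*23 = -5 + 23/2 = 13/2)
D + Z(-69) = -4720 + 13/2 = -9427/2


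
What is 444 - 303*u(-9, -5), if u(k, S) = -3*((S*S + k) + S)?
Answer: 10443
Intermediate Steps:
u(k, S) = -3*S - 3*k - 3*S² (u(k, S) = -3*((S² + k) + S) = -3*((k + S²) + S) = -3*(S + k + S²) = -3*S - 3*k - 3*S²)
444 - 303*u(-9, -5) = 444 - 303*(-3*(-5) - 3*(-9) - 3*(-5)²) = 444 - 303*(15 + 27 - 3*25) = 444 - 303*(15 + 27 - 75) = 444 - 303*(-33) = 444 + 9999 = 10443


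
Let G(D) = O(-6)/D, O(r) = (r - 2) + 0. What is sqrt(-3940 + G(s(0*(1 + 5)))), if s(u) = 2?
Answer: 2*I*sqrt(986) ≈ 62.801*I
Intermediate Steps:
O(r) = -2 + r (O(r) = (-2 + r) + 0 = -2 + r)
G(D) = -8/D (G(D) = (-2 - 6)/D = -8/D)
sqrt(-3940 + G(s(0*(1 + 5)))) = sqrt(-3940 - 8/2) = sqrt(-3940 - 8*1/2) = sqrt(-3940 - 4) = sqrt(-3944) = 2*I*sqrt(986)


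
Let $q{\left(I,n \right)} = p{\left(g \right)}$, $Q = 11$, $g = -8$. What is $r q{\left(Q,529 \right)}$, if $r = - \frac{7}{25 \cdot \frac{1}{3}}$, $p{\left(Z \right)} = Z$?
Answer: $\frac{168}{25} \approx 6.72$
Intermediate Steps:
$q{\left(I,n \right)} = -8$
$r = - \frac{21}{25}$ ($r = - \frac{7}{25 \cdot \frac{1}{3}} = - \frac{7}{\frac{25}{3}} = \left(-7\right) \frac{3}{25} = - \frac{21}{25} \approx -0.84$)
$r q{\left(Q,529 \right)} = \left(- \frac{21}{25}\right) \left(-8\right) = \frac{168}{25}$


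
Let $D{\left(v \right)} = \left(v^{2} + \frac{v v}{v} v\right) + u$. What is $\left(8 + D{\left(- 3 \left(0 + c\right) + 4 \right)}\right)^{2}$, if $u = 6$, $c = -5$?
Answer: $541696$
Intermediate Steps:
$D{\left(v \right)} = 6 + 2 v^{2}$ ($D{\left(v \right)} = \left(v^{2} + \frac{v v}{v} v\right) + 6 = \left(v^{2} + \frac{v^{2}}{v} v\right) + 6 = \left(v^{2} + v v\right) + 6 = \left(v^{2} + v^{2}\right) + 6 = 2 v^{2} + 6 = 6 + 2 v^{2}$)
$\left(8 + D{\left(- 3 \left(0 + c\right) + 4 \right)}\right)^{2} = \left(8 + \left(6 + 2 \left(- 3 \left(0 - 5\right) + 4\right)^{2}\right)\right)^{2} = \left(8 + \left(6 + 2 \left(\left(-3\right) \left(-5\right) + 4\right)^{2}\right)\right)^{2} = \left(8 + \left(6 + 2 \left(15 + 4\right)^{2}\right)\right)^{2} = \left(8 + \left(6 + 2 \cdot 19^{2}\right)\right)^{2} = \left(8 + \left(6 + 2 \cdot 361\right)\right)^{2} = \left(8 + \left(6 + 722\right)\right)^{2} = \left(8 + 728\right)^{2} = 736^{2} = 541696$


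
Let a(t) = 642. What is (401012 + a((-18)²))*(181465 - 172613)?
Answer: 3555441208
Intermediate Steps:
(401012 + a((-18)²))*(181465 - 172613) = (401012 + 642)*(181465 - 172613) = 401654*8852 = 3555441208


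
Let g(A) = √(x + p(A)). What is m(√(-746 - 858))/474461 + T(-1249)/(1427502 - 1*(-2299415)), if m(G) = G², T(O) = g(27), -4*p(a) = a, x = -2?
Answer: -1604/474461 + I*√35/7453834 ≈ -0.0033807 + 7.937e-7*I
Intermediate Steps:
p(a) = -a/4
g(A) = √(-2 - A/4)
T(O) = I*√35/2 (T(O) = √(-8 - 1*27)/2 = √(-8 - 27)/2 = √(-35)/2 = (I*√35)/2 = I*√35/2)
m(√(-746 - 858))/474461 + T(-1249)/(1427502 - 1*(-2299415)) = (√(-746 - 858))²/474461 + (I*√35/2)/(1427502 - 1*(-2299415)) = (√(-1604))²*(1/474461) + (I*√35/2)/(1427502 + 2299415) = (2*I*√401)²*(1/474461) + (I*√35/2)/3726917 = -1604*1/474461 + (I*√35/2)*(1/3726917) = -1604/474461 + I*√35/7453834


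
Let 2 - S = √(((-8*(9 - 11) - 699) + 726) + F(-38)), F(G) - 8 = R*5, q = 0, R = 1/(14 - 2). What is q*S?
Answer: 0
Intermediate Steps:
R = 1/12 ≈ 0.083333
F(G) = 101/12 (F(G) = 8 + (1/12)*5 = 8 + 5/12 = 101/12)
S = 2 - √1851/6 (S = 2 - √(((-8*(9 - 11) - 699) + 726) + 101/12) = 2 - √(((-8*(-2) - 699) + 726) + 101/12) = 2 - √(((16 - 699) + 726) + 101/12) = 2 - √((-683 + 726) + 101/12) = 2 - √(43 + 101/12) = 2 - √(617/12) = 2 - √1851/6 ≈ -5.1705)
q*S = 0*(2 - √1851/6) = 0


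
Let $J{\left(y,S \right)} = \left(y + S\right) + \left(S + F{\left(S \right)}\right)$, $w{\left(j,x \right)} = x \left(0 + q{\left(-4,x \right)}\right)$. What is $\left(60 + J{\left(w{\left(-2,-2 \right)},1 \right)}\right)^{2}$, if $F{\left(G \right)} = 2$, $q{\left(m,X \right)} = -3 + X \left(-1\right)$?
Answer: $4356$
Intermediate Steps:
$q{\left(m,X \right)} = -3 - X$
$w{\left(j,x \right)} = x \left(-3 - x\right)$ ($w{\left(j,x \right)} = x \left(0 - \left(3 + x\right)\right) = x \left(-3 - x\right)$)
$J{\left(y,S \right)} = 2 + y + 2 S$ ($J{\left(y,S \right)} = \left(y + S\right) + \left(S + 2\right) = \left(S + y\right) + \left(2 + S\right) = 2 + y + 2 S$)
$\left(60 + J{\left(w{\left(-2,-2 \right)},1 \right)}\right)^{2} = \left(60 + \left(2 - - 2 \left(3 - 2\right) + 2 \cdot 1\right)\right)^{2} = \left(60 + \left(2 - \left(-2\right) 1 + 2\right)\right)^{2} = \left(60 + \left(2 + 2 + 2\right)\right)^{2} = \left(60 + 6\right)^{2} = 66^{2} = 4356$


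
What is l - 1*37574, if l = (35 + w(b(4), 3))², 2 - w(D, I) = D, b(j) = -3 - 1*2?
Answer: -35810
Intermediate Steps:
b(j) = -5 (b(j) = -3 - 2 = -5)
w(D, I) = 2 - D
l = 1764 (l = (35 + (2 - 1*(-5)))² = (35 + (2 + 5))² = (35 + 7)² = 42² = 1764)
l - 1*37574 = 1764 - 1*37574 = 1764 - 37574 = -35810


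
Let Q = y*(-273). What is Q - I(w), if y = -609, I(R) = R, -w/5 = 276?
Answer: 167637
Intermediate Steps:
w = -1380 (w = -5*276 = -1380)
Q = 166257 (Q = -609*(-273) = 166257)
Q - I(w) = 166257 - 1*(-1380) = 166257 + 1380 = 167637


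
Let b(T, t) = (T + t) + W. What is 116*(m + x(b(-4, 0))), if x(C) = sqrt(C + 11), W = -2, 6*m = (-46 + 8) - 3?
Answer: -2378/3 + 116*sqrt(5) ≈ -533.28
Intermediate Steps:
m = -41/6 (m = ((-46 + 8) - 3)/6 = (-38 - 3)/6 = (1/6)*(-41) = -41/6 ≈ -6.8333)
b(T, t) = -2 + T + t (b(T, t) = (T + t) - 2 = -2 + T + t)
x(C) = sqrt(11 + C)
116*(m + x(b(-4, 0))) = 116*(-41/6 + sqrt(11 + (-2 - 4 + 0))) = 116*(-41/6 + sqrt(11 - 6)) = 116*(-41/6 + sqrt(5)) = -2378/3 + 116*sqrt(5)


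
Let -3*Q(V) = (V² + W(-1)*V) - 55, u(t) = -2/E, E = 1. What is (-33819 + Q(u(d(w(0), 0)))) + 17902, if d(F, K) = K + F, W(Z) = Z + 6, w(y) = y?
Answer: -47690/3 ≈ -15897.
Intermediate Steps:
W(Z) = 6 + Z
d(F, K) = F + K
u(t) = -2 (u(t) = -2/1 = -2*1 = -2)
Q(V) = 55/3 - 5*V/3 - V²/3 (Q(V) = -((V² + (6 - 1)*V) - 55)/3 = -((V² + 5*V) - 55)/3 = -(-55 + V² + 5*V)/3 = 55/3 - 5*V/3 - V²/3)
(-33819 + Q(u(d(w(0), 0)))) + 17902 = (-33819 + (55/3 - 5/3*(-2) - ⅓*(-2)²)) + 17902 = (-33819 + (55/3 + 10/3 - ⅓*4)) + 17902 = (-33819 + (55/3 + 10/3 - 4/3)) + 17902 = (-33819 + 61/3) + 17902 = -101396/3 + 17902 = -47690/3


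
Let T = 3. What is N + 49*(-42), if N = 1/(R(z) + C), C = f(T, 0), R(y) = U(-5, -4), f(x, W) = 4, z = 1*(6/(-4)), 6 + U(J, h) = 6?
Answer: -8231/4 ≈ -2057.8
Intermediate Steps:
U(J, h) = 0 (U(J, h) = -6 + 6 = 0)
z = -3/2 (z = 1*(6*(-¼)) = 1*(-3/2) = -3/2 ≈ -1.5000)
R(y) = 0
C = 4
N = ¼ (N = 1/(0 + 4) = 1/4 = ¼ ≈ 0.25000)
N + 49*(-42) = ¼ + 49*(-42) = ¼ - 2058 = -8231/4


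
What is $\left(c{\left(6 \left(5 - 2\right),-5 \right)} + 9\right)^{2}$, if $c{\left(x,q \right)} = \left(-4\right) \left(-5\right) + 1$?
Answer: $900$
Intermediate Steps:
$c{\left(x,q \right)} = 21$ ($c{\left(x,q \right)} = 20 + 1 = 21$)
$\left(c{\left(6 \left(5 - 2\right),-5 \right)} + 9\right)^{2} = \left(21 + 9\right)^{2} = 30^{2} = 900$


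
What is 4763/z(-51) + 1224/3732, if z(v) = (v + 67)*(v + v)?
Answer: -1314829/507552 ≈ -2.5905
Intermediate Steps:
z(v) = 2*v*(67 + v) (z(v) = (67 + v)*(2*v) = 2*v*(67 + v))
4763/z(-51) + 1224/3732 = 4763/((2*(-51)*(67 - 51))) + 1224/3732 = 4763/((2*(-51)*16)) + 1224*(1/3732) = 4763/(-1632) + 102/311 = 4763*(-1/1632) + 102/311 = -4763/1632 + 102/311 = -1314829/507552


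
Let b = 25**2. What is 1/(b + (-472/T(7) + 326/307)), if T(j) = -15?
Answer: 4605/3027919 ≈ 0.0015208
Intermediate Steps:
b = 625
1/(b + (-472/T(7) + 326/307)) = 1/(625 + (-472/(-15) + 326/307)) = 1/(625 + (-472*(-1/15) + 326*(1/307))) = 1/(625 + (472/15 + 326/307)) = 1/(625 + 149794/4605) = 1/(3027919/4605) = 4605/3027919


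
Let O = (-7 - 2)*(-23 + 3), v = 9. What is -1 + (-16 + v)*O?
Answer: -1261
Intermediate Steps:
O = 180 (O = -9*(-20) = 180)
-1 + (-16 + v)*O = -1 + (-16 + 9)*180 = -1 - 7*180 = -1 - 1260 = -1261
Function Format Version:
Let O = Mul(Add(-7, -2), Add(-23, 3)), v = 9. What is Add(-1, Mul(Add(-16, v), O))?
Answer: -1261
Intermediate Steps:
O = 180 (O = Mul(-9, -20) = 180)
Add(-1, Mul(Add(-16, v), O)) = Add(-1, Mul(Add(-16, 9), 180)) = Add(-1, Mul(-7, 180)) = Add(-1, -1260) = -1261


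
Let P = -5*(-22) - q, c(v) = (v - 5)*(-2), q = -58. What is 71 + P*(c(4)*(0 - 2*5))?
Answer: -3289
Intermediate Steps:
c(v) = 10 - 2*v (c(v) = (-5 + v)*(-2) = 10 - 2*v)
P = 168 (P = -5*(-22) - 1*(-58) = 110 + 58 = 168)
71 + P*(c(4)*(0 - 2*5)) = 71 + 168*((10 - 2*4)*(0 - 2*5)) = 71 + 168*((10 - 8)*(0 - 10)) = 71 + 168*(2*(-10)) = 71 + 168*(-20) = 71 - 3360 = -3289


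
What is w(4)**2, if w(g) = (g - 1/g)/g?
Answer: 225/256 ≈ 0.87891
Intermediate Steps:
w(g) = (g - 1/g)/g
w(4)**2 = (1 - 1/4**2)**2 = (1 - 1*1/16)**2 = (1 - 1/16)**2 = (15/16)**2 = 225/256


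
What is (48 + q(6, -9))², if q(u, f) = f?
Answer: 1521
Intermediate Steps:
(48 + q(6, -9))² = (48 - 9)² = 39² = 1521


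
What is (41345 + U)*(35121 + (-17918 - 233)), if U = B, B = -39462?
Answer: 31954510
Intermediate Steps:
U = -39462
(41345 + U)*(35121 + (-17918 - 233)) = (41345 - 39462)*(35121 + (-17918 - 233)) = 1883*(35121 - 18151) = 1883*16970 = 31954510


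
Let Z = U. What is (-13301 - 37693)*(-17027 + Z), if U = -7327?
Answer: 1241907876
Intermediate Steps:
Z = -7327
(-13301 - 37693)*(-17027 + Z) = (-13301 - 37693)*(-17027 - 7327) = -50994*(-24354) = 1241907876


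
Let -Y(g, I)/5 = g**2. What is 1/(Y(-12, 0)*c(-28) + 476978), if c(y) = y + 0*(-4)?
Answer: 1/497138 ≈ 2.0115e-6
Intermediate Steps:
Y(g, I) = -5*g**2
c(y) = y (c(y) = y + 0 = y)
1/(Y(-12, 0)*c(-28) + 476978) = 1/(-5*(-12)**2*(-28) + 476978) = 1/(-5*144*(-28) + 476978) = 1/(-720*(-28) + 476978) = 1/(20160 + 476978) = 1/497138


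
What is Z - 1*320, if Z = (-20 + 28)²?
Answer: -256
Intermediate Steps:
Z = 64 (Z = 8² = 64)
Z - 1*320 = 64 - 1*320 = 64 - 320 = -256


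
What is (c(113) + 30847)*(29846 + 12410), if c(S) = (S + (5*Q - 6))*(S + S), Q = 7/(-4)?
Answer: 2241744184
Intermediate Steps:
Q = -7/4 (Q = 7*(-¼) = -7/4 ≈ -1.7500)
c(S) = 2*S*(-59/4 + S) (c(S) = (S + (5*(-7/4) - 6))*(S + S) = (S + (-35/4 - 6))*(2*S) = (S - 59/4)*(2*S) = (-59/4 + S)*(2*S) = 2*S*(-59/4 + S))
(c(113) + 30847)*(29846 + 12410) = ((½)*113*(-59 + 4*113) + 30847)*(29846 + 12410) = ((½)*113*(-59 + 452) + 30847)*42256 = ((½)*113*393 + 30847)*42256 = (44409/2 + 30847)*42256 = (106103/2)*42256 = 2241744184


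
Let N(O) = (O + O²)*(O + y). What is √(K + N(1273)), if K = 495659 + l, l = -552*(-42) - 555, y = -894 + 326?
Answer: √1143888698 ≈ 33821.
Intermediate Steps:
y = -568
N(O) = (-568 + O)*(O + O²) (N(O) = (O + O²)*(O - 568) = (O + O²)*(-568 + O) = (-568 + O)*(O + O²))
l = 22629 (l = 23184 - 555 = 22629)
K = 518288 (K = 495659 + 22629 = 518288)
√(K + N(1273)) = √(518288 + 1273*(-568 + 1273² - 567*1273)) = √(518288 + 1273*(-568 + 1620529 - 721791)) = √(518288 + 1273*898170) = √(518288 + 1143370410) = √1143888698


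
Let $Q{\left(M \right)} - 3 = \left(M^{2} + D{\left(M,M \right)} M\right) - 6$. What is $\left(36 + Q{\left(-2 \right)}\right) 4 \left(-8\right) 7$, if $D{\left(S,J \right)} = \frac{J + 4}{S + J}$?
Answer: $-8512$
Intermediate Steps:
$D{\left(S,J \right)} = \frac{4 + J}{J + S}$
$Q{\left(M \right)} = -1 + M^{2} + \frac{M}{2}$ ($Q{\left(M \right)} = 3 - \left(6 - M^{2} - \frac{4 + M}{M + M} M\right) = 3 - \left(6 - M^{2} - \frac{4 + M}{2 M} M\right) = 3 - \left(4 - M^{2} - \frac{M}{2}\right) = 3 + \left(-4 + M^{2} + \frac{M}{2}\right) = -1 + M^{2} + \frac{M}{2}$)
$\left(36 + Q{\left(-2 \right)}\right) 4 \left(-8\right) 7 = \left(36 + \left(-1 + \left(-2\right)^{2} + \frac{1}{2} \left(-2\right)\right)\right) 4 \left(-8\right) 7 = \left(36 - -2\right) \left(\left(-32\right) 7\right) = \left(36 + 2\right) \left(-224\right) = 38 \left(-224\right) = -8512$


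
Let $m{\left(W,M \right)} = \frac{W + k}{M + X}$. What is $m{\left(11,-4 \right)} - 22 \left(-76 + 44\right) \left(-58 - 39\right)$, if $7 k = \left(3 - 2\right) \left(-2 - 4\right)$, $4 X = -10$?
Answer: $- \frac{6214350}{91} \approx -68290.0$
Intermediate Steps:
$X = - \frac{5}{2}$ ($X = \frac{1}{4} \left(-10\right) = - \frac{5}{2} \approx -2.5$)
$k = - \frac{6}{7}$ ($k = \frac{\left(3 - 2\right) \left(-2 - 4\right)}{7} = \frac{1 \left(-6\right)}{7} = \frac{1}{7} \left(-6\right) = - \frac{6}{7} \approx -0.85714$)
$m{\left(W,M \right)} = \frac{- \frac{6}{7} + W}{- \frac{5}{2} + M}$ ($m{\left(W,M \right)} = \frac{W - \frac{6}{7}}{M - \frac{5}{2}} = \frac{- \frac{6}{7} + W}{- \frac{5}{2} + M}$)
$m{\left(11,-4 \right)} - 22 \left(-76 + 44\right) \left(-58 - 39\right) = \frac{2 \left(-6 + 7 \cdot 11\right)}{7 \left(-5 + 2 \left(-4\right)\right)} - 22 \left(-76 + 44\right) \left(-58 - 39\right) = \frac{2 \left(-6 + 77\right)}{7 \left(-5 - 8\right)} - 22 \left(\left(-32\right) \left(-97\right)\right) = \frac{2}{7} \frac{1}{-13} \cdot 71 - 68288 = \frac{2}{7} \left(- \frac{1}{13}\right) 71 - 68288 = - \frac{142}{91} - 68288 = - \frac{6214350}{91}$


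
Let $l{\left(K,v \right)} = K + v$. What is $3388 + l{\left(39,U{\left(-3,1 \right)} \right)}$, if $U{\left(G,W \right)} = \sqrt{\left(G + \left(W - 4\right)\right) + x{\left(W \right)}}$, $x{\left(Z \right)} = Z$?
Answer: $3427 + i \sqrt{5} \approx 3427.0 + 2.2361 i$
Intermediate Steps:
$U{\left(G,W \right)} = \sqrt{-4 + G + 2 W}$ ($U{\left(G,W \right)} = \sqrt{\left(G + \left(W - 4\right)\right) + W} = \sqrt{\left(G + \left(-4 + W\right)\right) + W} = \sqrt{\left(-4 + G + W\right) + W} = \sqrt{-4 + G + 2 W}$)
$3388 + l{\left(39,U{\left(-3,1 \right)} \right)} = 3388 + \left(39 + \sqrt{-4 - 3 + 2 \cdot 1}\right) = 3388 + \left(39 + \sqrt{-4 - 3 + 2}\right) = 3388 + \left(39 + \sqrt{-5}\right) = 3388 + \left(39 + i \sqrt{5}\right) = 3427 + i \sqrt{5}$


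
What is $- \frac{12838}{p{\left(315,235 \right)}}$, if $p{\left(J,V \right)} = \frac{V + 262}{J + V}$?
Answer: $- \frac{1008700}{71} \approx -14207.0$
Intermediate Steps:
$p{\left(J,V \right)} = \frac{262 + V}{J + V}$
$- \frac{12838}{p{\left(315,235 \right)}} = - \frac{12838}{\frac{1}{315 + 235} \left(262 + 235\right)} = - \frac{12838}{\frac{1}{550} \cdot 497} = - \frac{12838}{\frac{497}{550}} = \left(-12838\right) \frac{550}{497} = - \frac{1008700}{71}$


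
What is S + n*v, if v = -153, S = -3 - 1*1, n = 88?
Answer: -13468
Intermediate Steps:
S = -4 (S = -3 - 1 = -4)
S + n*v = -4 + 88*(-153) = -4 - 13464 = -13468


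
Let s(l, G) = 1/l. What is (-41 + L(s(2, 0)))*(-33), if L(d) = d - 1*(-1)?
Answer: 2607/2 ≈ 1303.5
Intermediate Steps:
L(d) = 1 + d (L(d) = d + 1 = 1 + d)
(-41 + L(s(2, 0)))*(-33) = (-41 + (1 + 1/2))*(-33) = (-41 + (1 + ½))*(-33) = (-41 + 3/2)*(-33) = -79/2*(-33) = 2607/2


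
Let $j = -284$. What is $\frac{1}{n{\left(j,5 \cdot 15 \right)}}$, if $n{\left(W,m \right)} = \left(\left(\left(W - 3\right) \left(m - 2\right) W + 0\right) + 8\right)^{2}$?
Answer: $\frac{1}{35403594808464} \approx 2.8246 \cdot 10^{-14}$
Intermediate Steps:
$n{\left(W,m \right)} = \left(8 + W \left(-3 + W\right) \left(-2 + m\right)\right)^{2}$ ($n{\left(W,m \right)} = \left(\left(\left(-3 + W\right) \left(-2 + m\right) W + 0\right) + 8\right)^{2} = \left(\left(W \left(-3 + W\right) \left(-2 + m\right) + 0\right) + 8\right)^{2} = \left(W \left(-3 + W\right) \left(-2 + m\right) + 8\right)^{2} = \left(8 + W \left(-3 + W\right) \left(-2 + m\right)\right)^{2}$)
$\frac{1}{n{\left(j,5 \cdot 15 \right)}} = \frac{1}{\left(8 - 2 \left(-284\right)^{2} + 6 \left(-284\right) + 5 \cdot 15 \left(-284\right)^{2} - - 852 \cdot 5 \cdot 15\right)^{2}} = \frac{1}{\left(8 - 161312 - 1704 + 75 \cdot 80656 - \left(-852\right) 75\right)^{2}} = \frac{1}{\left(8 - 161312 - 1704 + 6049200 + 63900\right)^{2}} = \frac{1}{5950092^{2}} = \frac{1}{35403594808464}$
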